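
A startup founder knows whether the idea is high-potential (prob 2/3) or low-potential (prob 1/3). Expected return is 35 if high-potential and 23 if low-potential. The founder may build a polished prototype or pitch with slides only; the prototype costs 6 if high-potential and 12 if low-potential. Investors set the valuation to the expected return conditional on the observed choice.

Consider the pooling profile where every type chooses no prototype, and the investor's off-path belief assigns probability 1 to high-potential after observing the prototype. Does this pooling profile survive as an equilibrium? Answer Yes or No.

Yes

On path, the investor holds the prior and pays 2/3·35 + 1/3·23 = 31. Off path (the prototype), believing high-potential, it pays 35.
high-potential: no prototype nets 31; the prototype nets 35 − 6 = 29. high-potential stays.
low-potential: no prototype nets 31; the prototype nets 35 − 12 = 23. low-potential stays.
No type deviates, so pooling is sustained.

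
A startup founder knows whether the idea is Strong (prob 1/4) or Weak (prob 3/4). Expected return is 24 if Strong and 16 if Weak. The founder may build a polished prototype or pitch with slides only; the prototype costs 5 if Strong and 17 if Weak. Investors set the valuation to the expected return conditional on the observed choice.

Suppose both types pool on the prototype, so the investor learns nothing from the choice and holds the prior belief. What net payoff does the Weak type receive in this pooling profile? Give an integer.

1

Pooled valuation = 1/4·24 + 3/4·16 = 18.
Weak pays cost 17 for the prototype, so net payoff = 18 − 17 = 1.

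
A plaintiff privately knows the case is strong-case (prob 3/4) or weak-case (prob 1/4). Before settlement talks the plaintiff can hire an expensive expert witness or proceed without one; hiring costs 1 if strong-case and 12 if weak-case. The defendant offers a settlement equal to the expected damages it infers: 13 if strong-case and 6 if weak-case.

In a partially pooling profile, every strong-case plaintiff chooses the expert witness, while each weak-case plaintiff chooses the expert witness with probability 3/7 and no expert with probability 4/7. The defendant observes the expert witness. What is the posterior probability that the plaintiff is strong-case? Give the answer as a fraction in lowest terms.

P(the expert witness) = (3/4)·1 + (1/4)·(3/7) = 6/7.
By Bayes' rule, P(strong-case | the expert witness) = (3/4) / (6/7) = 7/8.

7/8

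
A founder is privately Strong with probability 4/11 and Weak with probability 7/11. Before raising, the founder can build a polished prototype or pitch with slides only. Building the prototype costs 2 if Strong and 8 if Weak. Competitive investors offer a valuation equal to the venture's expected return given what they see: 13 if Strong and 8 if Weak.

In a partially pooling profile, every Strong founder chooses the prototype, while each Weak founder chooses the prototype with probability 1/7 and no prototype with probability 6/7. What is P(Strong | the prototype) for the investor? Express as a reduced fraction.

P(the prototype) = (4/11)·1 + (7/11)·(1/7) = 5/11.
By Bayes' rule, P(Strong | the prototype) = (4/11) / (5/11) = 4/5.

4/5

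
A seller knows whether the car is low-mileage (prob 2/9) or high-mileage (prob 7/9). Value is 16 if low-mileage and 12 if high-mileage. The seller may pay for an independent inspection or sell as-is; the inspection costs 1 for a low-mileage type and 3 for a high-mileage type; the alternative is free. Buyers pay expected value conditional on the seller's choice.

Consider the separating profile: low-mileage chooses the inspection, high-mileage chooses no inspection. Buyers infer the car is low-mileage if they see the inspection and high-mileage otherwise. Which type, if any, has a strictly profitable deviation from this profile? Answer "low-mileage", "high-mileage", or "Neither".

The inspection pays 16; no inspection pays 12.
low-mileage: assigned the inspection, nets 16 − 1 = 15; deviating to no inspection nets 12.
high-mileage: assigned no inspection, nets 12; deviating to the inspection nets 16 − 3 = 13.
The high-mileage type gains 1 by deviating.

high-mileage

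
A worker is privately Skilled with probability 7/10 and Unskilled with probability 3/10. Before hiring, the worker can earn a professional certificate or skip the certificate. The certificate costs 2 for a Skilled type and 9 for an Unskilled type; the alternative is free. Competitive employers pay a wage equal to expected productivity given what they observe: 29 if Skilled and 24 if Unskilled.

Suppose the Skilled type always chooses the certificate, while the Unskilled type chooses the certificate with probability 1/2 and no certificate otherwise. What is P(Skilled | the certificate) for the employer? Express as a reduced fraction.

P(the certificate) = (7/10)·1 + (3/10)·(1/2) = 17/20.
By Bayes' rule, P(Skilled | the certificate) = (7/10) / (17/20) = 14/17.

14/17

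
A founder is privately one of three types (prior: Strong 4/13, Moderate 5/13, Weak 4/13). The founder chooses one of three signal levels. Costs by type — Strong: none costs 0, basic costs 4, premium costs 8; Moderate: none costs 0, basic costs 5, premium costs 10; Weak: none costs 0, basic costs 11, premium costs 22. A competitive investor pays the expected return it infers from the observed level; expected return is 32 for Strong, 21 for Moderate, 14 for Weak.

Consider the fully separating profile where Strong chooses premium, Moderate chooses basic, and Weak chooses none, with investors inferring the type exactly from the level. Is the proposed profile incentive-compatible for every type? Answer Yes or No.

No

Separating valuations: premium → 32, basic → 21, none → 14.
Strong (assigned premium): none: 14 − 0 = 14; basic: 21 − 4 = 17; premium: 32 − 8 = 24. Strong stays.
Moderate (assigned basic): none: 14 − 0 = 14; basic: 21 − 5 = 16; premium: 32 − 10 = 22. Moderate prefers premium.
Weak (assigned none): none: 14 − 0 = 14; basic: 21 − 11 = 10; premium: 32 − 22 = 10. Weak stays.
At least one type deviates; the separating profile fails.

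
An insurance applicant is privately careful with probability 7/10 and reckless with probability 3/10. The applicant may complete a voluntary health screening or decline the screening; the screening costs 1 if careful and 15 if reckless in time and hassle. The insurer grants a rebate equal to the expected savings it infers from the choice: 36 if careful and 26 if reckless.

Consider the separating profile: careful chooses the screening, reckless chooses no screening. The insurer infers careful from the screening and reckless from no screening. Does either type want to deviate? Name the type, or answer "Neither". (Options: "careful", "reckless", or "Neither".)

Neither

The screening pays 36; no screening pays 26.
careful: assigned the screening, nets 36 − 1 = 35; deviating to no screening nets 26.
reckless: assigned no screening, nets 26; deviating to the screening nets 36 − 15 = 21.
Both types strictly prefer their assigned action; no profitable deviation.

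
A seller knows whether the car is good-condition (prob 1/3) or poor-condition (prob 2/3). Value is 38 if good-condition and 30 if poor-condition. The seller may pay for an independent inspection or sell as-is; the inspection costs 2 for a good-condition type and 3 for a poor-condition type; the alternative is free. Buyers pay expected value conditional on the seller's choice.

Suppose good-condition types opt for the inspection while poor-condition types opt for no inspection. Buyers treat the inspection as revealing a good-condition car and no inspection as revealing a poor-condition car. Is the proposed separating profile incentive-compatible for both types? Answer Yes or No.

No

Under these beliefs, the inspection earns price 38 and no inspection earns price 30.
good-condition: the inspection nets 38 − 2 = 36; no inspection nets 30. good-condition prefers the inspection.
poor-condition: the inspection nets 38 − 3 = 35; no inspection nets 30. poor-condition would deviate to the inspection.
poor-condition has a profitable deviation, so the profile is not an equilibrium.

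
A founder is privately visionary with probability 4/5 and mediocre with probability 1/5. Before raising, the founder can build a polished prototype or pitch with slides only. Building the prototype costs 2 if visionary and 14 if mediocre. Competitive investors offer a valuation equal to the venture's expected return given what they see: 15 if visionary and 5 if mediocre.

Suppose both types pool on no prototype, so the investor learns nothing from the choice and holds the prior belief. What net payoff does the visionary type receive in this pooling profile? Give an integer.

Pooled valuation = 4/5·15 + 1/5·5 = 13.
visionary pays no cost for no prototype, so net payoff = 13.

13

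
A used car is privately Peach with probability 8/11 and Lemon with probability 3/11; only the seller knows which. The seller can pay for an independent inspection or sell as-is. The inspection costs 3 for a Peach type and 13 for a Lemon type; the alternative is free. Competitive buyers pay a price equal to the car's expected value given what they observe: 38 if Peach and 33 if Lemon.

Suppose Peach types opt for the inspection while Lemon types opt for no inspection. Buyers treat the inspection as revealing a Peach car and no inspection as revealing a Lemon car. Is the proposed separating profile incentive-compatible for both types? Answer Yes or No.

Yes

Under these beliefs, the inspection earns price 38 and no inspection earns price 33.
Peach: the inspection nets 38 − 3 = 35; no inspection nets 33. Peach prefers the inspection.
Lemon: the inspection nets 38 − 13 = 25; no inspection nets 33. Lemon prefers no inspection.
Neither type deviates, so the separating profile is an equilibrium.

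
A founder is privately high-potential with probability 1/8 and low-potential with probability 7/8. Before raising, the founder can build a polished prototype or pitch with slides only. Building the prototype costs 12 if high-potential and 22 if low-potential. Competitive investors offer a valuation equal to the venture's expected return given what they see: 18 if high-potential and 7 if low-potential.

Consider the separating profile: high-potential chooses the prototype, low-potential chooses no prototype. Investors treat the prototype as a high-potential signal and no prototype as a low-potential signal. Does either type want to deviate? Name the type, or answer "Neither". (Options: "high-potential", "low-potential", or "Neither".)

The prototype pays 18; no prototype pays 7.
high-potential: assigned the prototype, nets 18 − 12 = 6; deviating to no prototype nets 7.
low-potential: assigned no prototype, nets 7; deviating to the prototype nets 18 − 22 = -4.
The high-potential type gains 1 by deviating.

high-potential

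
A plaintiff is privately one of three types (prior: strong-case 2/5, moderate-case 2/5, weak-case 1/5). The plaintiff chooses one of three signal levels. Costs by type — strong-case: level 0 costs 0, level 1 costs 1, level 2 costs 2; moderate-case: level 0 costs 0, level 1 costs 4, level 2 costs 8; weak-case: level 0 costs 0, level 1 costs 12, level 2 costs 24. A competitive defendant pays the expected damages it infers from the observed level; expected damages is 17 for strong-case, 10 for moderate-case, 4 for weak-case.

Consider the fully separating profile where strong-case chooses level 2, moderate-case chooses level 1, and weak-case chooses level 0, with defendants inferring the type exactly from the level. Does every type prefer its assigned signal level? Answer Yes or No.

Separating settlements: level 2 → 17, level 1 → 10, level 0 → 4.
strong-case (assigned level 2): level 0: 4 − 0 = 4; level 1: 10 − 1 = 9; level 2: 17 − 2 = 15. strong-case stays.
moderate-case (assigned level 1): level 0: 4 − 0 = 4; level 1: 10 − 4 = 6; level 2: 17 − 8 = 9. moderate-case prefers level 2.
weak-case (assigned level 0): level 0: 4 − 0 = 4; level 1: 10 − 12 = -2; level 2: 17 − 24 = -7. weak-case stays.
At least one type deviates; the separating profile fails.

No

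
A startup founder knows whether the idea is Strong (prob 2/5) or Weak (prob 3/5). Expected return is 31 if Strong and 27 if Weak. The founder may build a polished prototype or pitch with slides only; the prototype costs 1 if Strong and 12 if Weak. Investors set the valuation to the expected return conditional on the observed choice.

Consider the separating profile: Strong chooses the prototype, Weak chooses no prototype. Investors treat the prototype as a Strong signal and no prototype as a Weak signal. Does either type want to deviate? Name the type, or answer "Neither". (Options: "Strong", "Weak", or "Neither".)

The prototype pays 31; no prototype pays 27.
Strong: assigned the prototype, nets 31 − 1 = 30; deviating to no prototype nets 27.
Weak: assigned no prototype, nets 27; deviating to the prototype nets 31 − 12 = 19.
Both types strictly prefer their assigned action; no profitable deviation.

Neither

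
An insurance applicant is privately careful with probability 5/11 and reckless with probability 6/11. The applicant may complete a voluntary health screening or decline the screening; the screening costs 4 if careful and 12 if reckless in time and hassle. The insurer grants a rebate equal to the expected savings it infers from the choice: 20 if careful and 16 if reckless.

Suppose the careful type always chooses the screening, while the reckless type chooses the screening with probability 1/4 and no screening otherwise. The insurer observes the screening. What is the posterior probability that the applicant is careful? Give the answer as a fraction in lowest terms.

10/13

P(the screening) = (5/11)·1 + (6/11)·(1/4) = 13/22.
By Bayes' rule, P(careful | the screening) = (5/11) / (13/22) = 10/13.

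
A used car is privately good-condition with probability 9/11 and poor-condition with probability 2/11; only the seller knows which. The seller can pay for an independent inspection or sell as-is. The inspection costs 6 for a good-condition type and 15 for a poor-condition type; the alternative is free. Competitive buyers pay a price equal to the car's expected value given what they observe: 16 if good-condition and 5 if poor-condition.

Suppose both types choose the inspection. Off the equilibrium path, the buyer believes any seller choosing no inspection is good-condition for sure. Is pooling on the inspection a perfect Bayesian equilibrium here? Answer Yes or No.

No

On path, the buyer holds the prior and pays 9/11·16 + 2/11·5 = 14. Off path (no inspection), believing good-condition, it pays 16.
good-condition: the inspection nets 14 − 6 = 8; no inspection nets 16. good-condition would deviate.
poor-condition: the inspection nets 14 − 15 = -1; no inspection nets 16. poor-condition would deviate.
A type deviates, so pooling fails.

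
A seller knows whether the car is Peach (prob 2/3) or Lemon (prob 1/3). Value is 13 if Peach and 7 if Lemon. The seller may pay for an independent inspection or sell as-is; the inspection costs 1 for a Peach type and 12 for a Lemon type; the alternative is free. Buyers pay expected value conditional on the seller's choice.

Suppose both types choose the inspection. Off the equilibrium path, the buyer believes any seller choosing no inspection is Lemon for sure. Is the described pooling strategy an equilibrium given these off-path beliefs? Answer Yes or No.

On path, the buyer holds the prior and pays 2/3·13 + 1/3·7 = 11. Off path (no inspection), believing Lemon, it pays 7.
Peach: the inspection nets 11 − 1 = 10; no inspection nets 7. Peach stays.
Lemon: the inspection nets 11 − 12 = -1; no inspection nets 7. Lemon would deviate.
A type deviates, so pooling fails.

No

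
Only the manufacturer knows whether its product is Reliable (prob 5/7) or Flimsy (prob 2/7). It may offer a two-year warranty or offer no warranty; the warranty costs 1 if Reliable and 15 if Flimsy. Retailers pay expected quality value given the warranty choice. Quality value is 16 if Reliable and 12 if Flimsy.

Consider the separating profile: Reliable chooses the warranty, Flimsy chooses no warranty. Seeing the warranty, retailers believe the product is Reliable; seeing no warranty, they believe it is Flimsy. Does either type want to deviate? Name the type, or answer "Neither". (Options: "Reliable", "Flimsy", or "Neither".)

The warranty pays 16; no warranty pays 12.
Reliable: assigned the warranty, nets 16 − 1 = 15; deviating to no warranty nets 12.
Flimsy: assigned no warranty, nets 12; deviating to the warranty nets 16 − 15 = 1.
Both types strictly prefer their assigned action; no profitable deviation.

Neither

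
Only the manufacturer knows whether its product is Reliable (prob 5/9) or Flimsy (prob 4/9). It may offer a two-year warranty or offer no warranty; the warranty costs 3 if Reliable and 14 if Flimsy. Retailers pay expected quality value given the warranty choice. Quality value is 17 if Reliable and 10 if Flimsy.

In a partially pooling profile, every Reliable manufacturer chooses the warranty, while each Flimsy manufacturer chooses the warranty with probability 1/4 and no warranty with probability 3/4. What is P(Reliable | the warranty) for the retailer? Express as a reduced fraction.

P(the warranty) = (5/9)·1 + (4/9)·(1/4) = 2/3.
By Bayes' rule, P(Reliable | the warranty) = (5/9) / (2/3) = 5/6.

5/6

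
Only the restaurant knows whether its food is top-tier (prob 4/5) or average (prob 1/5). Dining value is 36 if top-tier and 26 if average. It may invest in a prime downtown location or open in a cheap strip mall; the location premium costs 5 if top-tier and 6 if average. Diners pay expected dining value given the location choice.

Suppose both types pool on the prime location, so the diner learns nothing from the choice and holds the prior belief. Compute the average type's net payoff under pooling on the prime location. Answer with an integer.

Pooled price premium = 4/5·36 + 1/5·26 = 34.
average pays cost 6 for the prime location, so net payoff = 34 − 6 = 28.

28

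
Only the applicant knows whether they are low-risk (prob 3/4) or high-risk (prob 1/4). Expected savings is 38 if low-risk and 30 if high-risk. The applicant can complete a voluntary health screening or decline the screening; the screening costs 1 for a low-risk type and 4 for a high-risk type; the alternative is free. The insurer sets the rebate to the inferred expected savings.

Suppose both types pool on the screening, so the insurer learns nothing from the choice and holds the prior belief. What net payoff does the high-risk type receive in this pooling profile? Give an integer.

Pooled rebate = 3/4·38 + 1/4·30 = 36.
high-risk pays cost 4 for the screening, so net payoff = 36 − 4 = 32.

32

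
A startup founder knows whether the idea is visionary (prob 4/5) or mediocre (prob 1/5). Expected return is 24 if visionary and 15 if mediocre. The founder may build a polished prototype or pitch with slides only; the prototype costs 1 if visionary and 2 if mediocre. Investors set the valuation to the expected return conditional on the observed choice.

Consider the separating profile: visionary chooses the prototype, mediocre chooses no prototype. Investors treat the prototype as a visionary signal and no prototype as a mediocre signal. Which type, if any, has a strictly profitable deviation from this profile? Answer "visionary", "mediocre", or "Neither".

The prototype pays 24; no prototype pays 15.
visionary: assigned the prototype, nets 24 − 1 = 23; deviating to no prototype nets 15.
mediocre: assigned no prototype, nets 15; deviating to the prototype nets 24 − 2 = 22.
The mediocre type gains 7 by deviating.

mediocre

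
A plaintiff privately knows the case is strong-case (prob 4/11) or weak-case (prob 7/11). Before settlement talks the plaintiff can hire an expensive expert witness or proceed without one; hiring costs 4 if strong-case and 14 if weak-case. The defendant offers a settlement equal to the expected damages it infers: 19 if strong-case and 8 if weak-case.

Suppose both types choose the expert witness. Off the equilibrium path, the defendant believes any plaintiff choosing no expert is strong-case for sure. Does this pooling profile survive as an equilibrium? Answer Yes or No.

On path, the defendant holds the prior and pays 4/11·19 + 7/11·8 = 12. Off path (no expert), believing strong-case, it pays 19.
strong-case: the expert witness nets 12 − 4 = 8; no expert nets 19. strong-case would deviate.
weak-case: the expert witness nets 12 − 14 = -2; no expert nets 19. weak-case would deviate.
A type deviates, so pooling fails.

No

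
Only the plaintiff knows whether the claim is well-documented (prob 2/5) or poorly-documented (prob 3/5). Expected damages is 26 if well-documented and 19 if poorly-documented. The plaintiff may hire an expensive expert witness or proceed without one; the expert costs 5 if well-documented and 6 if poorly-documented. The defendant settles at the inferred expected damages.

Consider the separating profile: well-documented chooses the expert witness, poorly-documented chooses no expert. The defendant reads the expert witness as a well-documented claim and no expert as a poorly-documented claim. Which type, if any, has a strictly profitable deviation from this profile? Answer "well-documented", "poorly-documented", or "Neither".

poorly-documented

The expert witness pays 26; no expert pays 19.
well-documented: assigned the expert witness, nets 26 − 5 = 21; deviating to no expert nets 19.
poorly-documented: assigned no expert, nets 19; deviating to the expert witness nets 26 − 6 = 20.
The poorly-documented type gains 1 by deviating.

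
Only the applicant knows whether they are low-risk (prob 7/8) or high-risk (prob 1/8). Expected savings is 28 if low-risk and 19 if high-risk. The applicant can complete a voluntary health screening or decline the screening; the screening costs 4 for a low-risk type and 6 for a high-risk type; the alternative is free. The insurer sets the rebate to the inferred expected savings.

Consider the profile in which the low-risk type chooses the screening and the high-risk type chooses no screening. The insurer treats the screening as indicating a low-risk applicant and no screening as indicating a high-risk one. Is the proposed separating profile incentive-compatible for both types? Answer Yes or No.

Under these beliefs, the screening earns rebate 28 and no screening earns rebate 19.
low-risk: the screening nets 28 − 4 = 24; no screening nets 19. low-risk prefers the screening.
high-risk: the screening nets 28 − 6 = 22; no screening nets 19. high-risk would deviate to the screening.
high-risk has a profitable deviation, so the profile is not an equilibrium.

No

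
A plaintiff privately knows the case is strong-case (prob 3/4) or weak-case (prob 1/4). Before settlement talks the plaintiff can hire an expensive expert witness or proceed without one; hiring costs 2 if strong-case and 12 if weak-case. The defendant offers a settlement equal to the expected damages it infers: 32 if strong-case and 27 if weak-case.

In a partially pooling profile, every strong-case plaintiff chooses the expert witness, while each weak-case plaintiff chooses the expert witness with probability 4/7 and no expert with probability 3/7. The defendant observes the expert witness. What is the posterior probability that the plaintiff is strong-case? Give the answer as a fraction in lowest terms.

P(the expert witness) = (3/4)·1 + (1/4)·(4/7) = 25/28.
By Bayes' rule, P(strong-case | the expert witness) = (3/4) / (25/28) = 21/25.

21/25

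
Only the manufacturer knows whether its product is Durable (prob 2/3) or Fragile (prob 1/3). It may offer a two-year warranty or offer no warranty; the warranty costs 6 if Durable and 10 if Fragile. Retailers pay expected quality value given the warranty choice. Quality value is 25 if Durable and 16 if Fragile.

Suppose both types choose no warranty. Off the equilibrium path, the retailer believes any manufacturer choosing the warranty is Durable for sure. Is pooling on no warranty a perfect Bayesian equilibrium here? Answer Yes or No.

Yes

On path, the retailer holds the prior and pays 2/3·25 + 1/3·16 = 22. Off path (the warranty), believing Durable, it pays 25.
Durable: no warranty nets 22; the warranty nets 25 − 6 = 19. Durable stays.
Fragile: no warranty nets 22; the warranty nets 25 − 10 = 15. Fragile stays.
No type deviates, so pooling is sustained.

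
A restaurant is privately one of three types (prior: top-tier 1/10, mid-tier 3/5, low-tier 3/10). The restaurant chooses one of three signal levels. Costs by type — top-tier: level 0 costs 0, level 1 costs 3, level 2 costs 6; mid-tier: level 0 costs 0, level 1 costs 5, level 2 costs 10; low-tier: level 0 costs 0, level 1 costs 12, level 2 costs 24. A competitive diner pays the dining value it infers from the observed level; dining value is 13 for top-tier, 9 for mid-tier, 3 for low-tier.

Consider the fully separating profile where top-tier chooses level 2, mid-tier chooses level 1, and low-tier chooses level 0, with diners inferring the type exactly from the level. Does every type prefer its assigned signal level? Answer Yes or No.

Yes

Separating price premiums: level 2 → 13, level 1 → 9, level 0 → 3.
top-tier (assigned level 2): level 0: 3 − 0 = 3; level 1: 9 − 3 = 6; level 2: 13 − 6 = 7. top-tier stays.
mid-tier (assigned level 1): level 0: 3 − 0 = 3; level 1: 9 − 5 = 4; level 2: 13 − 10 = 3. mid-tier stays.
low-tier (assigned level 0): level 0: 3 − 0 = 3; level 1: 9 − 12 = -3; level 2: 13 − 24 = -11. low-tier stays.
Every type prefers its assigned level; separation holds.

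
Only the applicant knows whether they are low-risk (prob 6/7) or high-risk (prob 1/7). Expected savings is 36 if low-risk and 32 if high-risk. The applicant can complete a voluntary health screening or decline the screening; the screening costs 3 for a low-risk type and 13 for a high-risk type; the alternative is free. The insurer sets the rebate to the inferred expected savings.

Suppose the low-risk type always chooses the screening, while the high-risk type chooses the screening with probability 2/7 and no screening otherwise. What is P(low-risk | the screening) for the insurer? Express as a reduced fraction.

21/22

P(the screening) = (6/7)·1 + (1/7)·(2/7) = 44/49.
By Bayes' rule, P(low-risk | the screening) = (6/7) / (44/49) = 21/22.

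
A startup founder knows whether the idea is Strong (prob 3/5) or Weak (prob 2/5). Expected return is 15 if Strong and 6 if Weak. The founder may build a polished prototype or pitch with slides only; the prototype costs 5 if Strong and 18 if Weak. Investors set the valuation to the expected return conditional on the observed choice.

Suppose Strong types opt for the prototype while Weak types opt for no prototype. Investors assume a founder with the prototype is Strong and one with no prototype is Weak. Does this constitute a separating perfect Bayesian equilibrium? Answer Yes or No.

Yes

Under these beliefs, the prototype earns valuation 15 and no prototype earns valuation 6.
Strong: the prototype nets 15 − 5 = 10; no prototype nets 6. Strong prefers the prototype.
Weak: the prototype nets 15 − 18 = -3; no prototype nets 6. Weak prefers no prototype.
Neither type deviates, so the separating profile is an equilibrium.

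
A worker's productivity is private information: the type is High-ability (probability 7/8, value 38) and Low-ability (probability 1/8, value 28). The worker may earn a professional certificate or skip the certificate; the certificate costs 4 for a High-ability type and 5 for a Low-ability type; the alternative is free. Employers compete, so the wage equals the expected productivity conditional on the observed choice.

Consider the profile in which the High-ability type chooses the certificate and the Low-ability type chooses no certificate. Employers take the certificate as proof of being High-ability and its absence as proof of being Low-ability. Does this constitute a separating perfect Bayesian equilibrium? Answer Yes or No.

Under these beliefs, the certificate earns wage 38 and no certificate earns wage 28.
High-ability: the certificate nets 38 − 4 = 34; no certificate nets 28. High-ability prefers the certificate.
Low-ability: the certificate nets 38 − 5 = 33; no certificate nets 28. Low-ability would deviate to the certificate.
Low-ability has a profitable deviation, so the profile is not an equilibrium.

No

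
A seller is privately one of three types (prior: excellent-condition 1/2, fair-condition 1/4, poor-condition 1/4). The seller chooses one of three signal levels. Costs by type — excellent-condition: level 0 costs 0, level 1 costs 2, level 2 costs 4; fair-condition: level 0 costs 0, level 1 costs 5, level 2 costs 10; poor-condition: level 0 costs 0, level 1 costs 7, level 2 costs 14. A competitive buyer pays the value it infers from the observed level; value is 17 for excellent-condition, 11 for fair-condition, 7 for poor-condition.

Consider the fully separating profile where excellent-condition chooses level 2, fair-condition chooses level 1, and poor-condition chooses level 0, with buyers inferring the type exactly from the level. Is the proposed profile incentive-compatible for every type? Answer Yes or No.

Separating prices: level 2 → 17, level 1 → 11, level 0 → 7.
excellent-condition (assigned level 2): level 0: 7 − 0 = 7; level 1: 11 − 2 = 9; level 2: 17 − 4 = 13. excellent-condition stays.
fair-condition (assigned level 1): level 0: 7 − 0 = 7; level 1: 11 − 5 = 6; level 2: 17 − 10 = 7. fair-condition prefers level 0.
poor-condition (assigned level 0): level 0: 7 − 0 = 7; level 1: 11 − 7 = 4; level 2: 17 − 14 = 3. poor-condition stays.
At least one type deviates; the separating profile fails.

No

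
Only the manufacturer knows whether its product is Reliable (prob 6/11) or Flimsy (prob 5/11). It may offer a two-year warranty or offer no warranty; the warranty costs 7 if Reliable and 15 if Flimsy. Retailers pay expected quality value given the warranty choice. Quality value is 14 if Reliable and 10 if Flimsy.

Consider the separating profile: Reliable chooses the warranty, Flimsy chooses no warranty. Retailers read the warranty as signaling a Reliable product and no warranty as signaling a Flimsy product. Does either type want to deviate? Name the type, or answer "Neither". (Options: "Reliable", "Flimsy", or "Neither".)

Reliable

The warranty pays 14; no warranty pays 10.
Reliable: assigned the warranty, nets 14 − 7 = 7; deviating to no warranty nets 10.
Flimsy: assigned no warranty, nets 10; deviating to the warranty nets 14 − 15 = -1.
The Reliable type gains 3 by deviating.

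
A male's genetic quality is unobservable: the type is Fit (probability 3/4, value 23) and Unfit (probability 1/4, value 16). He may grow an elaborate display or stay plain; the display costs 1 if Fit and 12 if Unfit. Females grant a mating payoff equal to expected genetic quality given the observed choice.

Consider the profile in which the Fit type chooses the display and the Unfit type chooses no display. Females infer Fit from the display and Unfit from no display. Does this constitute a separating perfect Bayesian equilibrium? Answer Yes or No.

Yes

Under these beliefs, the display earns mating payoff 23 and no display earns mating payoff 16.
Fit: the display nets 23 − 1 = 22; no display nets 16. Fit prefers the display.
Unfit: the display nets 23 − 12 = 11; no display nets 16. Unfit prefers no display.
Neither type deviates, so the separating profile is an equilibrium.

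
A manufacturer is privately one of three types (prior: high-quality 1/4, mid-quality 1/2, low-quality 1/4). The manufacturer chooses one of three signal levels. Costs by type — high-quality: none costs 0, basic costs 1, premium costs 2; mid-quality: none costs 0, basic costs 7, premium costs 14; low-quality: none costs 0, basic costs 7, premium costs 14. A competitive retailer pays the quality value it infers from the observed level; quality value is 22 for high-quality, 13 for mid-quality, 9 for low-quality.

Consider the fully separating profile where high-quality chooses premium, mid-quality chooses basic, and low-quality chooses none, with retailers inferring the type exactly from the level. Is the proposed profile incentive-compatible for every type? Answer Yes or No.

Separating prices: premium → 22, basic → 13, none → 9.
high-quality (assigned premium): none: 9 − 0 = 9; basic: 13 − 1 = 12; premium: 22 − 2 = 20. high-quality stays.
mid-quality (assigned basic): none: 9 − 0 = 9; basic: 13 − 7 = 6; premium: 22 − 14 = 8. mid-quality prefers none.
low-quality (assigned none): none: 9 − 0 = 9; basic: 13 − 7 = 6; premium: 22 − 14 = 8. low-quality stays.
At least one type deviates; the separating profile fails.

No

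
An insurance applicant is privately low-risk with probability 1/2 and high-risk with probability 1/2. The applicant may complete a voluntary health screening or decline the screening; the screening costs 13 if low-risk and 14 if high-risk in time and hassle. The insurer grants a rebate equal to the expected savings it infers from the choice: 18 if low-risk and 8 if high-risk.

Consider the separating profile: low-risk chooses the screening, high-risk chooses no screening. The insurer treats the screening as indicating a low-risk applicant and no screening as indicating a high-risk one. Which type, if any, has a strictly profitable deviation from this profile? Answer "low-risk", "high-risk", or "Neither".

low-risk

The screening pays 18; no screening pays 8.
low-risk: assigned the screening, nets 18 − 13 = 5; deviating to no screening nets 8.
high-risk: assigned no screening, nets 8; deviating to the screening nets 18 − 14 = 4.
The low-risk type gains 3 by deviating.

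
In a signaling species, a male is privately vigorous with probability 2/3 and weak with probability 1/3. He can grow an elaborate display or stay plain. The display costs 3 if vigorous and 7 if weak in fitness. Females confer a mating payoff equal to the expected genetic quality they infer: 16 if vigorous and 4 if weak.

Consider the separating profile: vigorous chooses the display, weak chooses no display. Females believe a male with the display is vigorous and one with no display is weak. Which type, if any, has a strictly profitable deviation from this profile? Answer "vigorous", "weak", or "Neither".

The display pays 16; no display pays 4.
vigorous: assigned the display, nets 16 − 3 = 13; deviating to no display nets 4.
weak: assigned no display, nets 4; deviating to the display nets 16 − 7 = 9.
The weak type gains 5 by deviating.

weak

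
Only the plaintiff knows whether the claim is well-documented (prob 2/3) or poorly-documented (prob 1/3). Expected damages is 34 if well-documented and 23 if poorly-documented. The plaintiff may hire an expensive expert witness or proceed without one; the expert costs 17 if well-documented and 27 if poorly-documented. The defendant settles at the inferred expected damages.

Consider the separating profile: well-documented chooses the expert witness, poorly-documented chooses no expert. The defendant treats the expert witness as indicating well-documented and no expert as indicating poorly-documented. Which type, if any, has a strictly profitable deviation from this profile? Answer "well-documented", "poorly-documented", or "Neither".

well-documented

The expert witness pays 34; no expert pays 23.
well-documented: assigned the expert witness, nets 34 − 17 = 17; deviating to no expert nets 23.
poorly-documented: assigned no expert, nets 23; deviating to the expert witness nets 34 − 27 = 7.
The well-documented type gains 6 by deviating.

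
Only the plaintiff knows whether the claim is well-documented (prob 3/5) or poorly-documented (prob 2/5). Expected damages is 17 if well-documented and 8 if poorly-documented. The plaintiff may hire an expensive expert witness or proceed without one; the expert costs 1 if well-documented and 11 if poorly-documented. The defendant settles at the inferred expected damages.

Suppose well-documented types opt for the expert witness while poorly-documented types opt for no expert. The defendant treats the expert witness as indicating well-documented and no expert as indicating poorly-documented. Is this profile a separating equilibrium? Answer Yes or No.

Under these beliefs, the expert witness earns settlement 17 and no expert earns settlement 8.
well-documented: the expert witness nets 17 − 1 = 16; no expert nets 8. well-documented prefers the expert witness.
poorly-documented: the expert witness nets 17 − 11 = 6; no expert nets 8. poorly-documented prefers no expert.
Neither type deviates, so the separating profile is an equilibrium.

Yes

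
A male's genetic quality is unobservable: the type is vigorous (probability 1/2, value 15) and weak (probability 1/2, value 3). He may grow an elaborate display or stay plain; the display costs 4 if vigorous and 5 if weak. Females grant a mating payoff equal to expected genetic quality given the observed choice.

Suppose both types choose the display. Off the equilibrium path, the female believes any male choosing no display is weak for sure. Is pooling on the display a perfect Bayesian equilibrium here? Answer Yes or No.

Yes

On path, the female holds the prior and pays 1/2·15 + 1/2·3 = 9. Off path (no display), believing weak, it pays 3.
vigorous: the display nets 9 − 4 = 5; no display nets 3. vigorous stays.
weak: the display nets 9 − 5 = 4; no display nets 3. weak stays.
No type deviates, so pooling is sustained.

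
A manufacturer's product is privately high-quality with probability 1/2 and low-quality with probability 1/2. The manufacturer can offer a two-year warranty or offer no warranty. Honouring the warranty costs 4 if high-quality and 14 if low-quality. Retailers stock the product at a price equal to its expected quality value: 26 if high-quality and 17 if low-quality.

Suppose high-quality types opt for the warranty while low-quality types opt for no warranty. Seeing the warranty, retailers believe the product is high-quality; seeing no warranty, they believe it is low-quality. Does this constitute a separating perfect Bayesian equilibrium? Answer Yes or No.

Under these beliefs, the warranty earns price 26 and no warranty earns price 17.
high-quality: the warranty nets 26 − 4 = 22; no warranty nets 17. high-quality prefers the warranty.
low-quality: the warranty nets 26 − 14 = 12; no warranty nets 17. low-quality prefers no warranty.
Neither type deviates, so the separating profile is an equilibrium.

Yes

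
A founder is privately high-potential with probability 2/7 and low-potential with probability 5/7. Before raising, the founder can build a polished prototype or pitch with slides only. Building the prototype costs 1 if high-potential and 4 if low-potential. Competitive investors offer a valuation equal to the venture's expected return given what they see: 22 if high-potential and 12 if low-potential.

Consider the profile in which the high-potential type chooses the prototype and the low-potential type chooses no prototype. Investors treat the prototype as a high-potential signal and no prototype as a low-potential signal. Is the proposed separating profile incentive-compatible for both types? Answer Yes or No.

Under these beliefs, the prototype earns valuation 22 and no prototype earns valuation 12.
high-potential: the prototype nets 22 − 1 = 21; no prototype nets 12. high-potential prefers the prototype.
low-potential: the prototype nets 22 − 4 = 18; no prototype nets 12. low-potential would deviate to the prototype.
low-potential has a profitable deviation, so the profile is not an equilibrium.

No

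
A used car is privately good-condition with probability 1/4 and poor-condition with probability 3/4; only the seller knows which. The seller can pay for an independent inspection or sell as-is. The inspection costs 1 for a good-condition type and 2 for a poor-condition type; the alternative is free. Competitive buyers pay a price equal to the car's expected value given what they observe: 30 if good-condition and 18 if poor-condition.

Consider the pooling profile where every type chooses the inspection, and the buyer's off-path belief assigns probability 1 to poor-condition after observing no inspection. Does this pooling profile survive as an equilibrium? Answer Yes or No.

Yes

On path, the buyer holds the prior and pays 1/4·30 + 3/4·18 = 21. Off path (no inspection), believing poor-condition, it pays 18.
good-condition: the inspection nets 21 − 1 = 20; no inspection nets 18. good-condition stays.
poor-condition: the inspection nets 21 − 2 = 19; no inspection nets 18. poor-condition stays.
No type deviates, so pooling is sustained.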